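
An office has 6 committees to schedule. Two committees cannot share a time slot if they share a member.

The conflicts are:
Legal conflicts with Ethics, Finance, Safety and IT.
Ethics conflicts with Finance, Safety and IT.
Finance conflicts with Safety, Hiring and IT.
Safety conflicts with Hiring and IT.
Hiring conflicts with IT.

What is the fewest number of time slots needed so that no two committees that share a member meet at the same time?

5

Legal, Ethics, Finance, Safety, IT pairwise conflict, so at least 5 time slots are needed.
A valid assignment using 5 time slots: Legal=4, Ethics=5, Finance=1, Safety=2, Hiring=4, IT=3. Every pair that conflicts lands in different time slots.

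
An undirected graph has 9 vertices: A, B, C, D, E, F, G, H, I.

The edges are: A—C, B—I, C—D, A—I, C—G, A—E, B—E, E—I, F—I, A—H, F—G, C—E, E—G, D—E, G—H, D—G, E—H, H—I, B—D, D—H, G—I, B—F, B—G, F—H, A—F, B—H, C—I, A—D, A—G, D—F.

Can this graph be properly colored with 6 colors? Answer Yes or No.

Yes

The chromatic number is 5. A, F, G, H, I are pairwise adjacent (a clique of size 5), so at least 5 colors are needed.
A valid assignment using 5 colors: A=green, B=green, C=yellow, D=blue, E=purple, F=purple, G=red, H=yellow, I=blue.
Since 6 ≥ 5, a proper 6-coloring certainly exists.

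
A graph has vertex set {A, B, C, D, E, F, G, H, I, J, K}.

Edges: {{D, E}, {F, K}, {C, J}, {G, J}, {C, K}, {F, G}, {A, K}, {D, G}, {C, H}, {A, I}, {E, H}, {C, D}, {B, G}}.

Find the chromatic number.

3

The cycle G-F-K-C-J-G has odd length 5, so it cannot be 2-colored; at least 3 colors are needed.
3 colors suffice: color 1 → {A, C, E, G}; color 2 → {B, D, H, I, J, K}; color 3 → {F}. No two adjacent vertices share a color.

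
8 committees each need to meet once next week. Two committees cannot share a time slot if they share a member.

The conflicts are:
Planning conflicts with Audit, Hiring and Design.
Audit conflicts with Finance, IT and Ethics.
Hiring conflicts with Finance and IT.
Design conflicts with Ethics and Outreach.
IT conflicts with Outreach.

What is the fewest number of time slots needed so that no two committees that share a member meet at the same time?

3

The cycle Ethics-Audit-IT-Outreach-Design-Ethics has odd length 5, so it cannot be 2-colored; at least 3 time slots are needed.
3 time slots suffice: time slot 1 → {Audit, Hiring, Design}; time slot 2 → {Planning, Finance, IT, Ethics}; time slot 3 → {Outreach}. Every pair that conflicts lands in different time slots.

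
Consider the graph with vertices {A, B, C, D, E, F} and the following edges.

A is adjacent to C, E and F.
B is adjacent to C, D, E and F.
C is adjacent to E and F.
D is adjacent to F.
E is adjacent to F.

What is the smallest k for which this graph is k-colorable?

A, C, E, F form a clique, so at least 4 colors are needed.
One proper 4-coloring: A=4, B=4, C=3, D=2, E=2, F=1. No two adjacent vertices share a color.

4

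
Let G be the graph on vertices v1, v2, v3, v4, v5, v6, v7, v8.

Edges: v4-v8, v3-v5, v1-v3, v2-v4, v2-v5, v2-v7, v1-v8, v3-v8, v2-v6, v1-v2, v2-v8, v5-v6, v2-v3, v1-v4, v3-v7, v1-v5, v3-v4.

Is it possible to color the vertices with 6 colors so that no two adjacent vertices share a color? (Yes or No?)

Yes

The chromatic number is 5. v1, v2, v3, v4, v8 are mutually adjacent (a clique of size 5), so at least 5 colors are needed.
A valid assignment using 5 colors: v1=3, v2=1, v3=2, v4=5, v5=4, v6=2, v7=3, v8=4.
Since 6 ≥ 5, a proper 6-coloring certainly exists.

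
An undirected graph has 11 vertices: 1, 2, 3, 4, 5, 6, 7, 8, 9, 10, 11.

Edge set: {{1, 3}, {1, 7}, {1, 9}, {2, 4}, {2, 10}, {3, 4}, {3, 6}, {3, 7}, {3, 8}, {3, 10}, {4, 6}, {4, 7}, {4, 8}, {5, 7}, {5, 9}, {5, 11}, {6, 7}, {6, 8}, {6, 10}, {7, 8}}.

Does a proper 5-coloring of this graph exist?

Yes

The chromatic number is 5. 3, 4, 6, 7, 8 are mutually adjacent (a clique of size 5), so at least 5 colors are needed.
5 colors suffice: color a → {7, 9, 10, 11}; color b → {2, 3, 5}; color c → {1, 6}; color d → {4}; color e → {8}.
That is already a proper 5-coloring.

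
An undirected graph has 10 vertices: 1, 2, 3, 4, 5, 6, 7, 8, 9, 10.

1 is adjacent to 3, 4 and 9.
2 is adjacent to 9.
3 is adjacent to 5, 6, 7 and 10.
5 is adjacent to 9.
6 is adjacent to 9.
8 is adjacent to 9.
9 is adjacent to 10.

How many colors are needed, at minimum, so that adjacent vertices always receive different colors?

2 and 9 are adjacent, so at least 2 colors are needed.
2 colors suffice: 1=blue, 2=blue, 3=red, 4=red, 5=blue, 6=blue, 7=blue, 8=blue, 9=red, 10=blue. No two adjacent vertices share a color.

2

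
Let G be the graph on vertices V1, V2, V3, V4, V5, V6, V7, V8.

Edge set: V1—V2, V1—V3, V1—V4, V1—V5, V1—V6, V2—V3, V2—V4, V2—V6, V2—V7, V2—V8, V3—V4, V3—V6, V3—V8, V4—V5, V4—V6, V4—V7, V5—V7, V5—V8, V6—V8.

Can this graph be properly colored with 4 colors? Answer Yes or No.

V1, V2, V3, V4, V6 form a clique, so at least 5 colors are needed.
So 4 colors are not enough.

No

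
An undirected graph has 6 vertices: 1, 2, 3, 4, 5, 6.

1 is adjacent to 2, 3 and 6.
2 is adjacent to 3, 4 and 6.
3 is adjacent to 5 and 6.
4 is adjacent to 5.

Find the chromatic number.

4

1, 2, 3, 6 form a clique, so at least 4 colors are needed.
A valid assignment using 4 colors: 1=d, 2=b, 3=a, 4=a, 5=b, 6=c. Every edge joins two different colors.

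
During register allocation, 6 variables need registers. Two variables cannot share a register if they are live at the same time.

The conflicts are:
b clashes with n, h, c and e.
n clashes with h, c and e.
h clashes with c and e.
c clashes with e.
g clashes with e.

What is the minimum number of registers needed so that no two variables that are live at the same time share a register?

5

b, n, h, c, e pairwise conflict, so at least 5 registers are needed.
5 registers suffice: register 1 → {e}; register 2 → {b, g}; register 3 → {c}; register 4 → {n}; register 5 → {h}. Each listed conflict is separated.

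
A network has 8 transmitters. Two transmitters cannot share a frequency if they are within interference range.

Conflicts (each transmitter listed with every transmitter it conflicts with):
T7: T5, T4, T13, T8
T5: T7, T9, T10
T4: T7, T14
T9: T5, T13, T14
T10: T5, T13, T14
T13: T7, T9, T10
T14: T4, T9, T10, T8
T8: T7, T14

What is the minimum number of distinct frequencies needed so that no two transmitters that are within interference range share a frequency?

3

The cycle T13-T7-T8-T14-T9-T13 has odd length 5, so it cannot be 2-colored; at least 3 frequencies are needed.
3 frequencies suffice: frequency 1 → {T7, T14}; frequency 2 → {T5, T4, T13, T8}; frequency 3 → {T9, T10}. No two conflicting transmitters share a frequency.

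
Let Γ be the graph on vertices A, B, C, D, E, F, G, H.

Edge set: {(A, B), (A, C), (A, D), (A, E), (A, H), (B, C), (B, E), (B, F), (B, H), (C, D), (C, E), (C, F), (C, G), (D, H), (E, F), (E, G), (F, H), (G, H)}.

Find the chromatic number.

4

B, C, E, F are pairwise adjacent (a clique of size 4), so at least 4 colors are needed.
A valid assignment using 4 colors: A=2, B=3, C=1, D=3, E=4, F=2, G=2, H=1. Every edge joins two different colors.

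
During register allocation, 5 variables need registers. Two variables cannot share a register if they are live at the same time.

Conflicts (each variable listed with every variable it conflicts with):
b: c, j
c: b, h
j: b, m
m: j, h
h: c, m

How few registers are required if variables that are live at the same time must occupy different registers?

The cycle c-b-j-m-h-c has odd length 5, so it cannot be 2-colored; at least 3 registers are needed.
3 registers suffice: register 1 → {j, h}; register 2 → {b, m}; register 3 → {c}. Each listed conflict is separated.

3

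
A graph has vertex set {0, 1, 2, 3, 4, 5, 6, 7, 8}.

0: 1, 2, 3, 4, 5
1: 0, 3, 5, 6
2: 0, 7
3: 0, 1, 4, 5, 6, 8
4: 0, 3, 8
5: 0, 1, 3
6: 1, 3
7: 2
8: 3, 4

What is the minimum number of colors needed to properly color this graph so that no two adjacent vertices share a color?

0, 1, 3, 5 are mutually adjacent (a clique of size 4), so at least 4 colors are needed.
4 colors suffice: color a → {2, 3}; color b → {0, 6, 7, 8}; color c → {1, 4}; color d → {5}. Each edge has distinct colors on its endpoints.

4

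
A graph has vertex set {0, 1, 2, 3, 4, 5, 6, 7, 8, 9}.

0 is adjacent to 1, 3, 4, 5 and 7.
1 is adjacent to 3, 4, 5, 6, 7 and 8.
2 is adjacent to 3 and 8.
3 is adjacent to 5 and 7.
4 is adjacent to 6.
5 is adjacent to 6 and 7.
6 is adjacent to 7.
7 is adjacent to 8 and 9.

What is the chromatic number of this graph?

0, 1, 3, 5, 7 are pairwise adjacent (a clique of size 5), so at least 5 colors are needed.
One proper 5-coloring: 0=c, 1=b, 2=a, 3=d, 4=a, 5=e, 6=c, 7=a, 8=c, 9=b. No two adjacent vertices share a color.

5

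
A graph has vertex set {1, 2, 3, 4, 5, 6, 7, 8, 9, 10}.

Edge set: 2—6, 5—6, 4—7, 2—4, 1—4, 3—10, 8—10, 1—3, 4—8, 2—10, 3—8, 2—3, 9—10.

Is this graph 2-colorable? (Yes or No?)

2, 3, 10 form a triangle, so at least 3 colors are needed.
So 2 colors are not enough.

No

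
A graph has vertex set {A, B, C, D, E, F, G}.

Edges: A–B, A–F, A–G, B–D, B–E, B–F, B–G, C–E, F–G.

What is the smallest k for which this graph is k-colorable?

A, B, F, G are mutually adjacent (a clique of size 4), so at least 4 colors are needed.
4 colors suffice: A=blue, B=red, C=red, D=blue, E=blue, F=green, G=yellow. No two adjacent vertices share a color.

4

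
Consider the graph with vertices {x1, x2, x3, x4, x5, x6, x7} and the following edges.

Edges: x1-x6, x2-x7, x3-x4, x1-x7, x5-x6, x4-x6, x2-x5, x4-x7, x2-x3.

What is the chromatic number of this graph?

3

The cycle x5-x2-x3-x4-x6-x5 has odd length 5, so it cannot be 2-colored; at least 3 colors are needed.
3 colors suffice: x1=B, x2=B, x3=R, x4=B, x5=G, x6=R, x7=R. Every edge joins two different colors.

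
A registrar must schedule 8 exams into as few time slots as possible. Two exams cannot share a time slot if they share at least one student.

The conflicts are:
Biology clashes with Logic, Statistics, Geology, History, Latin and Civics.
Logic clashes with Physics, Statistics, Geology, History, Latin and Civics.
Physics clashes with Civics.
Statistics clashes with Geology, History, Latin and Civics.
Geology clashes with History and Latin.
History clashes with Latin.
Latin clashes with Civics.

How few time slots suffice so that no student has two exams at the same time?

6

Biology, Logic, Statistics, Geology, History, Latin pairwise conflict, so at least 6 time slots are needed.
6 time slots suffice: time slot 1 → {Logic}; time slot 2 → {Biology, Physics}; time slot 3 → {Latin}; time slot 4 → {Statistics}; time slot 5 → {Geology, Civics}; time slot 6 → {History}. Each listed conflict is separated.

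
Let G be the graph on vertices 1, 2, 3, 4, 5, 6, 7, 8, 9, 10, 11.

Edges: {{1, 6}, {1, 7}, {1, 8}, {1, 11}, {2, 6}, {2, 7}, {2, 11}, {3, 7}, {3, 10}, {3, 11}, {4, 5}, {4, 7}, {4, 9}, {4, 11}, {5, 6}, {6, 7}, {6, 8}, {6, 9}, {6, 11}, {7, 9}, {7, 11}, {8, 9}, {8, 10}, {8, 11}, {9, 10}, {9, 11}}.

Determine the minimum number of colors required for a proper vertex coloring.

4

1, 6, 8, 11 form a clique, so at least 4 colors are needed.
4 colors suffice: color a → {5, 10, 11}; color b → {7, 8}; color c → {3, 4, 6}; color d → {1, 2, 9}. Every edge joins two different colors.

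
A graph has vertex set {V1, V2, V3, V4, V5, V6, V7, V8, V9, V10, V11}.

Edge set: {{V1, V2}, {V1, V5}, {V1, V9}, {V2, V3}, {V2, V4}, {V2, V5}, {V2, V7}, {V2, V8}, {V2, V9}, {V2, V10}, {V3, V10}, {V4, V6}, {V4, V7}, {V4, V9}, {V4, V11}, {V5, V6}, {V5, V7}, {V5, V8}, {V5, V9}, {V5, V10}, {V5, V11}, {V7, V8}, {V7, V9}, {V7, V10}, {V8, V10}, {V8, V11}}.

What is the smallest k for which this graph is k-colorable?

V2, V5, V7, V8, V10 form a clique, so at least 5 colors are needed.
One proper 5-coloring: V1=green, V2=blue, V3=red, V4=red, V5=red, V6=blue, V7=green, V8=yellow, V9=yellow, V10=purple, V11=blue. No two adjacent vertices share a color.

5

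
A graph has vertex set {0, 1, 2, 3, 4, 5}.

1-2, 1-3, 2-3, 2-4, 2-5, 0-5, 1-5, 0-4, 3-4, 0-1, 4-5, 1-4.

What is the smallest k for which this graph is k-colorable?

1, 2, 3, 4 are pairwise adjacent (a clique of size 4), so at least 4 colors are needed.
4 colors suffice: color red → {4}; color blue → {1}; color green → {0, 2}; color yellow → {3, 5}. Each edge has distinct colors on its endpoints.

4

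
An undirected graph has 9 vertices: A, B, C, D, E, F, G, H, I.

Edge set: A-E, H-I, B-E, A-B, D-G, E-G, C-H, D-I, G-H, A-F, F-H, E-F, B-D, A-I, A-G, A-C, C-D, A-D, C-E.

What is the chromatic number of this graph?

A, E, F are mutually adjacent, so at least 3 colors are needed.
3 colors suffice: color 1 → {A, H}; color 2 → {D, E}; color 3 → {B, C, F, G, I}. No two adjacent vertices share a color.

3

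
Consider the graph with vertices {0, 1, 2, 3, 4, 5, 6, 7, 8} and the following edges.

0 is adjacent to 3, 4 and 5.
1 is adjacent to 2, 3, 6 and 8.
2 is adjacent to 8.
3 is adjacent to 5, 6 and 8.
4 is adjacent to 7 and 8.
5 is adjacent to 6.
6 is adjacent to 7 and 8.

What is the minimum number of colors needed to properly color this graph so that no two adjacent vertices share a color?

4

1, 3, 6, 8 form a clique, so at least 4 colors are needed.
4 colors suffice: color a → {0, 2, 6}; color b → {5, 7, 8}; color c → {3, 4}; color d → {1}. No two adjacent vertices share a color.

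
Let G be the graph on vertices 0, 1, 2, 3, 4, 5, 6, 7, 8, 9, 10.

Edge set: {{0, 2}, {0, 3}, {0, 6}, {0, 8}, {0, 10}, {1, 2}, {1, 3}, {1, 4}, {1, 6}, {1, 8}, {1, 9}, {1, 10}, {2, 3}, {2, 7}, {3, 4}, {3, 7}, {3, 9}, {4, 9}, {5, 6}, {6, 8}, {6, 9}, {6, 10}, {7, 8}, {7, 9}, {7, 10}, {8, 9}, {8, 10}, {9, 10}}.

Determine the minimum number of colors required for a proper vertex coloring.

5

1, 6, 8, 9, 10 are mutually adjacent (a clique of size 5), so at least 5 colors are needed.
5 colors suffice: color a → {0, 5, 9}; color b → {1, 7}; color c → {3, 6}; color d → {2, 4, 10}; color e → {8}. No two adjacent vertices share a color.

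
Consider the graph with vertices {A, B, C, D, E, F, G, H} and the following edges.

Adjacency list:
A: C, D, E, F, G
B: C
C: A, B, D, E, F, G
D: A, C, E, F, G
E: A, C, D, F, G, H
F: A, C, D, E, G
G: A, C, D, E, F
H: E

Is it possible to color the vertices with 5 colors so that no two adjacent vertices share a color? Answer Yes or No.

A, C, D, E, F, G form a clique, so at least 6 colors are needed.
So 5 colors are not enough.

No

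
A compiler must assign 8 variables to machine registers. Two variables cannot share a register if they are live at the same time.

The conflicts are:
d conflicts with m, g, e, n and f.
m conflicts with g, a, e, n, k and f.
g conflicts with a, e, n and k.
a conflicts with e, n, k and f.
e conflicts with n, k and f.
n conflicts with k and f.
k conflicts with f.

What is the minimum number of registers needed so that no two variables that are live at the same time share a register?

6

m, a, e, n, k, f all conflict with each other, so at least 6 registers are needed.
6 registers suffice: register 1 → {m}; register 2 → {n}; register 3 → {e}; register 4 → {d, a}; register 5 → {k}; register 6 → {g, f}. Each listed conflict is separated.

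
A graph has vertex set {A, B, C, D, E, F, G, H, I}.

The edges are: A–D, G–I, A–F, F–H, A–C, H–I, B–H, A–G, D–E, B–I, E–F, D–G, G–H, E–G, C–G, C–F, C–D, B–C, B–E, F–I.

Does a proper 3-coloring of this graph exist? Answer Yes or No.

No

A, C, D, G are mutually adjacent (a clique of size 4), so at least 4 colors are needed.
So 3 colors are not enough.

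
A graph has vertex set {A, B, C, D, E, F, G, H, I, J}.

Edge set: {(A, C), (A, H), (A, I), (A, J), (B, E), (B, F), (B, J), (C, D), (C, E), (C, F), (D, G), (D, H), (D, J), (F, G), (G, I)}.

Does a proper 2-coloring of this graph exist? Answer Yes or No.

No

The cycle C-F-G-I-A-C has odd length 5, so it cannot be 2-colored; at least 3 colors are needed.
So 2 colors are not enough.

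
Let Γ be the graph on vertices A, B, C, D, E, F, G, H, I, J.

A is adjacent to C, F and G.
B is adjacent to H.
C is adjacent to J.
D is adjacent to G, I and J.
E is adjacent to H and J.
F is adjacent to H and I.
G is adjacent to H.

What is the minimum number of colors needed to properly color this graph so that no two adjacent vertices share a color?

The cycle F-I-D-G-H-F has odd length 5, so it cannot be 2-colored; at least 3 colors are needed.
3 colors suffice: A=1, B=2, C=3, D=1, E=3, F=2, G=2, H=1, I=3, J=2. No two adjacent vertices share a color.

3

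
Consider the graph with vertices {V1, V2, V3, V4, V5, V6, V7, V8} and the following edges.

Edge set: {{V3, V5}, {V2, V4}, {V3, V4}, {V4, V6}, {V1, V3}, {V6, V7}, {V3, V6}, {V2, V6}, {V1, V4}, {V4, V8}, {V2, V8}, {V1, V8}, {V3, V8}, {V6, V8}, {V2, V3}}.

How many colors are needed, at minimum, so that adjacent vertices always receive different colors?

5

V2, V3, V4, V6, V8 form a clique, so at least 5 colors are needed.
5 colors suffice: color 1 → {V3, V7}; color 2 → {V5, V8}; color 3 → {V4}; color 4 → {V1, V6}; color 5 → {V2}. Each edge has distinct colors on its endpoints.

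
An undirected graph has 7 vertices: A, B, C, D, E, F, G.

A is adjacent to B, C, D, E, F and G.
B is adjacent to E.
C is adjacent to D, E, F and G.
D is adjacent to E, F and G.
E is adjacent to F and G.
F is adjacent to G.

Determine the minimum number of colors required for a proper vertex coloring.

6

A, C, D, E, F, G are pairwise adjacent (a clique of size 6), so at least 6 colors are needed.
6 colors suffice: color 1 → {E}; color 2 → {A}; color 3 → {B, F}; color 4 → {D}; color 5 → {G}; color 6 → {C}. No two adjacent vertices share a color.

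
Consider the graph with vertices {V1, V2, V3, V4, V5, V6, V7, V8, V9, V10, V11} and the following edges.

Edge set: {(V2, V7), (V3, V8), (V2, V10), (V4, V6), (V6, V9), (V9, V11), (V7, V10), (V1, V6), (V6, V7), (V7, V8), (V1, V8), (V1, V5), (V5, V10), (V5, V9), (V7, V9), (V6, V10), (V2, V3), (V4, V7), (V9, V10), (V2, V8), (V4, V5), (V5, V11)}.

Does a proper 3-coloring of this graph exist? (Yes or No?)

V6, V7, V9, V10 are mutually adjacent (a clique of size 4), so at least 4 colors are needed.
So 3 colors are not enough.

No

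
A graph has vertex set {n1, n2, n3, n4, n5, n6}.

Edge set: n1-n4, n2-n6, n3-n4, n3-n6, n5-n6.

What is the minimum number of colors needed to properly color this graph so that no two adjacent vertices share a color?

n2 and n6 are adjacent, so at least 2 colors are needed.
2 colors suffice: color red → {n4, n6}; color blue → {n1, n2, n3, n5}. Every edge joins two different colors.

2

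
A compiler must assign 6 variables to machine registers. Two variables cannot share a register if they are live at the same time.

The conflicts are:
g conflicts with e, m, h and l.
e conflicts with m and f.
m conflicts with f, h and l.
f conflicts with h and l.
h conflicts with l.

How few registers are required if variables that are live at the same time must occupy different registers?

4

g, m, h, l pairwise conflict, so at least 4 registers are needed.
Using 4 registers: g=2, e=3, m=1, f=2, h=3, l=4. Each listed conflict is separated.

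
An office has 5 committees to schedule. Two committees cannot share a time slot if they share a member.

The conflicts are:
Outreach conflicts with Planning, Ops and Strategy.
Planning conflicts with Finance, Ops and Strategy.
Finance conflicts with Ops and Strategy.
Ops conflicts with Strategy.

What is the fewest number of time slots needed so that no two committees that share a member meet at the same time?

4

Outreach, Planning, Ops, Strategy are mutually in conflict, so at least 4 time slots are needed.
A valid assignment using 4 time slots: Outreach=4, Planning=1, Finance=4, Ops=3, Strategy=2. Every pair that conflicts lands in different time slots.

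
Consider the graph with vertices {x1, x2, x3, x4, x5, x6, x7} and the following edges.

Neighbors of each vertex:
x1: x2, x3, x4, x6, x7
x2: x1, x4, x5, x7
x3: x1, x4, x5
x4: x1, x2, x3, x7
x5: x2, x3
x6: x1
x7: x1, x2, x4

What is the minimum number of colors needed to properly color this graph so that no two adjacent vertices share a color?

x1, x2, x4, x7 form a clique, so at least 4 colors are needed.
4 colors suffice: x1=1, x2=3, x3=3, x4=2, x5=1, x6=2, x7=4. Each edge has distinct colors on its endpoints.

4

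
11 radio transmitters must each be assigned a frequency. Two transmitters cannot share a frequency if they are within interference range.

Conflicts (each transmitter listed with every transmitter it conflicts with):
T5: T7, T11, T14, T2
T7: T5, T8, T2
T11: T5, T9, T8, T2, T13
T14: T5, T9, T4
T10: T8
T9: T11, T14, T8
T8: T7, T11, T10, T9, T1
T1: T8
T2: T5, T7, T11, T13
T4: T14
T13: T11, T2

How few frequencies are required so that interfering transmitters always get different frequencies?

3

T5, T11, T2 all conflict with each other, so at least 3 frequencies are needed.
Using 3 frequencies: T5=3, T7=1, T11=1, T14=1, T10=1, T9=3, T8=2, T1=1, T2=2, T4=2, T13=3. Every pair that conflicts lands in different frequencies.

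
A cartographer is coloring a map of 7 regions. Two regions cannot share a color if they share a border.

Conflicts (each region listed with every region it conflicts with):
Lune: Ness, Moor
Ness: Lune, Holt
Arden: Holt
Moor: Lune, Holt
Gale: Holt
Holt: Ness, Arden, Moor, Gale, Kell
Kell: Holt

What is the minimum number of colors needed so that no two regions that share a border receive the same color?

Lune and Ness conflict, so at least 2 colors are needed.
2 colors suffice: color 1 → {Lune, Holt}; color 2 → {Ness, Arden, Moor, Gale, Kell}. No two conflicting regions share a color.

2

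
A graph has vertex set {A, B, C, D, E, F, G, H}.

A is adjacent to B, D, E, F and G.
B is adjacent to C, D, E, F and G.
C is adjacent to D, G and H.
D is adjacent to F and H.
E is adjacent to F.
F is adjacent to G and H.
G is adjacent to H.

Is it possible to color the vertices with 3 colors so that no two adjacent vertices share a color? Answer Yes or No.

A, B, D, F are pairwise adjacent (a clique of size 4), so at least 4 colors are needed.
So 3 colors are not enough.

No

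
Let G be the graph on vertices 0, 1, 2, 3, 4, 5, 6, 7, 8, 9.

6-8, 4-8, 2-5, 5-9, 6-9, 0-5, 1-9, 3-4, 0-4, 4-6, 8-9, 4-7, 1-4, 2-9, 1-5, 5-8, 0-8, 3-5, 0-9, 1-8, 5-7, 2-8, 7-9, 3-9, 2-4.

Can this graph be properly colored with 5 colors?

Yes

The chromatic number is 4. 0, 5, 8, 9 are mutually adjacent (a clique of size 4), so at least 4 colors are needed.
4 colors suffice: color a → {4, 9}; color b → {5, 6}; color c → {3, 7, 8}; color d → {0, 1, 2}.
Since 5 ≥ 4, a proper 5-coloring certainly exists.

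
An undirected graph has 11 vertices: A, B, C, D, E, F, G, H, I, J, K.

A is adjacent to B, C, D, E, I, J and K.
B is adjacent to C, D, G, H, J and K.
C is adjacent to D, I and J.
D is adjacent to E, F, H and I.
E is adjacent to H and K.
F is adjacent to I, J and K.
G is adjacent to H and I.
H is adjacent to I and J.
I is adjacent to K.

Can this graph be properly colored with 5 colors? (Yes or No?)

Yes

The chromatic number is 4. A, C, D, I are pairwise adjacent (a clique of size 4), so at least 4 colors are needed.
A valid assignment using 4 colors: A=green, B=blue, C=yellow, D=red, E=blue, F=green, G=red, H=green, I=blue, J=red, K=red.
Since 5 ≥ 4, a proper 5-coloring certainly exists.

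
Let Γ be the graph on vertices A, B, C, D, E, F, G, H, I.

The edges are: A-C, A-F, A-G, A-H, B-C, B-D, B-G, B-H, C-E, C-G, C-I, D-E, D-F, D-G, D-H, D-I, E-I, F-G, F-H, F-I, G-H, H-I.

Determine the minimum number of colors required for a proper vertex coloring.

4

B, D, G, H are pairwise adjacent (a clique of size 4), so at least 4 colors are needed.
4 colors suffice: A=1, B=4, C=3, D=1, E=4, F=4, G=2, H=3, I=2. No two adjacent vertices share a color.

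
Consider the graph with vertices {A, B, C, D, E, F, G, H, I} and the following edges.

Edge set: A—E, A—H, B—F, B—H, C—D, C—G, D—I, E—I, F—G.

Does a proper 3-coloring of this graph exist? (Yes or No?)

The chromatic number is 3. The cycle D-I-E-A-H-B-F-G-C-D has odd length 9, so it cannot be 2-colored; at least 3 colors are needed.
3 colors suffice: color 1 → {G, H, I}; color 2 → {A, B, C}; color 3 → {D, E, F}.
That is already a proper 3-coloring.

Yes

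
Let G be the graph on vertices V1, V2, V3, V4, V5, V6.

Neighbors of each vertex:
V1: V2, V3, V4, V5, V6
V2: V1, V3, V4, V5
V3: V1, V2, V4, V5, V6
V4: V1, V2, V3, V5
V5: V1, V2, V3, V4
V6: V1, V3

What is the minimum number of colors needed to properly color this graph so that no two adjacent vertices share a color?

V1, V2, V3, V4, V5 are mutually adjacent (a clique of size 5), so at least 5 colors are needed.
One proper 5-coloring: V1=1, V2=4, V3=2, V4=3, V5=5, V6=3. Each edge has distinct colors on its endpoints.

5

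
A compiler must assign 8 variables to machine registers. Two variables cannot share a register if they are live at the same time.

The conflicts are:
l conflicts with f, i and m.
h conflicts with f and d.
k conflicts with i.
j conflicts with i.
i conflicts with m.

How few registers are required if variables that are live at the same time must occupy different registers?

l, i, m are mutually in conflict, so at least 3 registers are needed.
Using 3 registers: l=2, h=2, f=1, k=2, j=2, i=1, d=1, m=3. Each listed conflict is separated.

3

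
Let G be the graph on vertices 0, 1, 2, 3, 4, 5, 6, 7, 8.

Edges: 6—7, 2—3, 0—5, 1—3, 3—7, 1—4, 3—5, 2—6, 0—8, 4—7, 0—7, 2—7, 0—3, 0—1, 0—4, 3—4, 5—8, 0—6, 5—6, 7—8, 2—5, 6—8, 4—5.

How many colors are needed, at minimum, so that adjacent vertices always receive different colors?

0, 3, 4, 5 are mutually adjacent (a clique of size 4), so at least 4 colors are needed.
4 colors suffice: color a → {0, 2}; color b → {1, 5, 7}; color c → {3, 6}; color d → {4, 8}. Each edge has distinct colors on its endpoints.

4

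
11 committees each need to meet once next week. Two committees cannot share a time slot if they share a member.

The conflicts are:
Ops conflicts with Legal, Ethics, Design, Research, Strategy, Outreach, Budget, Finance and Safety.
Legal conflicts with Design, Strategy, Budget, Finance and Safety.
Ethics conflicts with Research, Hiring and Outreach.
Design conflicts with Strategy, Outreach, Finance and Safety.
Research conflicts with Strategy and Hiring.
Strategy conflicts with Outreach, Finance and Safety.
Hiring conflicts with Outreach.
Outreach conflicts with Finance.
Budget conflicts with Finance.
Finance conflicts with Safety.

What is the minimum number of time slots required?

6

Ops, Legal, Design, Strategy, Finance, Safety all conflict with each other, so at least 6 time slots are needed.
6 time slots suffice: time slot 1 → {Ops, Hiring}; time slot 2 → {Ethics, Strategy, Budget}; time slot 3 → {Research, Finance}; time slot 4 → {Legal, Outreach}; time slot 5 → {Design}; time slot 6 → {Safety}. No two conflicting committees share a time slot.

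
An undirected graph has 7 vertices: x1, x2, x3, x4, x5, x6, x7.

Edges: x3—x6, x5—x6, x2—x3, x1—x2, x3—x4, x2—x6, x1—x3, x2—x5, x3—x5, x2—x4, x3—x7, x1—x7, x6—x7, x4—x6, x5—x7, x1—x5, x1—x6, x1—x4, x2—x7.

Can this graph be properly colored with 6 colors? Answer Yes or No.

The chromatic number is 6. x1, x2, x3, x5, x6, x7 are mutually adjacent (a clique of size 6), so at least 6 colors are needed.
6 colors suffice: color 1 → {x1}; color 2 → {x6}; color 3 → {x3}; color 4 → {x2}; color 5 → {x4, x7}; color 6 → {x5}.
That is already a proper 6-coloring.

Yes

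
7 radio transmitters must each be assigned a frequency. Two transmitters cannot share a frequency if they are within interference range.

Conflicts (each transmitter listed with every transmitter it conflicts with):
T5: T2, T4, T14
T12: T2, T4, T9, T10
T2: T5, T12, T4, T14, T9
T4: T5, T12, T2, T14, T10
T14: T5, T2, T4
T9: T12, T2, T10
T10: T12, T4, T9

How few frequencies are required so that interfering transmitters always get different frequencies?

T5, T2, T4, T14 are mutually in conflict, so at least 4 frequencies are needed.
4 frequencies suffice: T5=3, T12=3, T2=2, T4=1, T14=4, T9=1, T10=2. Each listed conflict is separated.

4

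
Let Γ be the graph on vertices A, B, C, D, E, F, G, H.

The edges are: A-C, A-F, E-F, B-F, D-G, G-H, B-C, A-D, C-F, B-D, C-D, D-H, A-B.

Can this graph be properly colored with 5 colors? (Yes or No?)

The chromatic number is 4. A, B, C, D form a clique, so at least 4 colors are needed.
4 colors suffice: A=3, B=4, C=2, D=1, E=2, F=1, G=3, H=2.
Since 5 ≥ 4, a proper 5-coloring certainly exists.

Yes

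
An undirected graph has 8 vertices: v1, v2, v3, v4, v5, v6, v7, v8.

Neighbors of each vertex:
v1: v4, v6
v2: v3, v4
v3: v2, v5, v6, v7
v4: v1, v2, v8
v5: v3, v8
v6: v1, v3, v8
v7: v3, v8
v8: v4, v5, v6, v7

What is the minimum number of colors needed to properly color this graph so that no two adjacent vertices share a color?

The cycle v6-v3-v2-v4-v8-v6 has odd length 5, so it cannot be 2-colored; at least 3 colors are needed.
3 colors suffice: color 1 → {v1, v3, v8}; color 2 → {v4, v5, v6, v7}; color 3 → {v2}. Every edge joins two different colors.

3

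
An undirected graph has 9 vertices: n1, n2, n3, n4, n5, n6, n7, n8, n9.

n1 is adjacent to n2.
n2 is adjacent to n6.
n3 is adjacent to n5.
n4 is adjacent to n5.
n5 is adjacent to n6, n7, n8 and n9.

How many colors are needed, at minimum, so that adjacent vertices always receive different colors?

n5 and n8 are adjacent, so at least 2 colors are needed.
2 colors suffice: color 1 → {n2, n5}; color 2 → {n1, n3, n4, n6, n7, n8, n9}. No two adjacent vertices share a color.

2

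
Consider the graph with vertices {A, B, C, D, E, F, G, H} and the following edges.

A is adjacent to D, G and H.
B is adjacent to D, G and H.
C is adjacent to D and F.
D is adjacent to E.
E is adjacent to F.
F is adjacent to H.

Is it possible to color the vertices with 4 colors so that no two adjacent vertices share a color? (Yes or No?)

The chromatic number is 3. The cycle D-A-H-F-C-D has odd length 5, so it cannot be 2-colored; at least 3 colors are needed.
3 colors suffice: color 1 → {D, G, H}; color 2 → {A, B, F}; color 3 → {C, E}.
Since 4 ≥ 3, a proper 4-coloring certainly exists.

Yes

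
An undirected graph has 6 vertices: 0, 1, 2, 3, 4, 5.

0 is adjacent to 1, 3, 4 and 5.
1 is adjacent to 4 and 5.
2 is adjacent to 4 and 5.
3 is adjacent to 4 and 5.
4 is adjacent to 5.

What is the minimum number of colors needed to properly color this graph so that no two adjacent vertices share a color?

0, 1, 4, 5 are mutually adjacent (a clique of size 4), so at least 4 colors are needed.
One proper 4-coloring: 0=green, 1=yellow, 2=green, 3=yellow, 4=blue, 5=red. No two adjacent vertices share a color.

4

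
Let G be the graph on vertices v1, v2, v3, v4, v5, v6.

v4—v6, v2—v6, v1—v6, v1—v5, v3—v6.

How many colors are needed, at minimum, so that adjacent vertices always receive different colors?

2

v2 and v6 are adjacent, so at least 2 colors are needed.
2 colors suffice: color red → {v5, v6}; color blue → {v1, v2, v3, v4}. Every edge joins two different colors.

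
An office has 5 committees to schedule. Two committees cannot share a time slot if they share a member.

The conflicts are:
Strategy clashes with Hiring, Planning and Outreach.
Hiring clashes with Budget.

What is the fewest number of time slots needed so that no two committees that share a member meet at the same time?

2

Hiring and Budget conflict, so at least 2 time slots are needed.
2 time slots suffice: time slot 1 → {Strategy, Budget}; time slot 2 → {Hiring, Planning, Outreach}. Every pair that conflicts lands in different time slots.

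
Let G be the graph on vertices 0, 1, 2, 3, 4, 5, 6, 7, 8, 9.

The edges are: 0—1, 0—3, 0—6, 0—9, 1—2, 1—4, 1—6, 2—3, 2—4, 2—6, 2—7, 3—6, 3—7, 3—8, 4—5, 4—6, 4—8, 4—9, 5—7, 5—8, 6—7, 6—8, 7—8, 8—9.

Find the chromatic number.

4

1, 2, 4, 6 form a clique, so at least 4 colors are needed.
4 colors suffice: color a → {5, 6, 9}; color b → {0, 2, 8}; color c → {3, 4}; color d → {1, 7}. No two adjacent vertices share a color.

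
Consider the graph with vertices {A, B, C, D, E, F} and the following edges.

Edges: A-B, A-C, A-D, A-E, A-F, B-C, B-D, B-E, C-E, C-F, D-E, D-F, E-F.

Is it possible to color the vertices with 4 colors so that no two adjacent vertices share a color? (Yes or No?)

Yes

The chromatic number is 4. A, D, E, F are mutually adjacent (a clique of size 4), so at least 4 colors are needed.
4 colors suffice: A=2, B=3, C=4, D=4, E=1, F=3.
That is already a proper 4-coloring.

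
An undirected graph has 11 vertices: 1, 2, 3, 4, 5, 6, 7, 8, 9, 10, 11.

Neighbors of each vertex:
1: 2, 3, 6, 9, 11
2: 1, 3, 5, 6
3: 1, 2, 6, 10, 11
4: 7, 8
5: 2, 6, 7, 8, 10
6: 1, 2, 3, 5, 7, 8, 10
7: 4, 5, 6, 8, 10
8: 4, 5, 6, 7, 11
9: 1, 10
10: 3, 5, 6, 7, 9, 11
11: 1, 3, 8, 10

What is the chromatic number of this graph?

4

5, 6, 7, 10 are pairwise adjacent (a clique of size 4), so at least 4 colors are needed.
4 colors suffice: color a → {4, 6, 9, 11}; color b → {1, 8, 10}; color c → {3, 5}; color d → {2, 7}. No two adjacent vertices share a color.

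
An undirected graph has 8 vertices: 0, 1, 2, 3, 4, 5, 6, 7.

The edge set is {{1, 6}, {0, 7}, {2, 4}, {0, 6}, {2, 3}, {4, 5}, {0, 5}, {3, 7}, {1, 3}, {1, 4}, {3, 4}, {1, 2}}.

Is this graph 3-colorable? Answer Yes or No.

1, 2, 3, 4 are mutually adjacent (a clique of size 4), so at least 4 colors are needed.
So 3 colors are not enough.

No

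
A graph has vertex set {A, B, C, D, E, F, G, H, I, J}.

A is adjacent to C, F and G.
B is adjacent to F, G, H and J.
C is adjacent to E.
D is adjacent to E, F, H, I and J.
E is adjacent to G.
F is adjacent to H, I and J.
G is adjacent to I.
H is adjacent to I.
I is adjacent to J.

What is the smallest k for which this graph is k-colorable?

4

D, F, H, I are mutually adjacent (a clique of size 4), so at least 4 colors are needed.
4 colors suffice: color 1 → {C, F, G}; color 2 → {A, B, E, I}; color 3 → {D}; color 4 → {H, J}. No two adjacent vertices share a color.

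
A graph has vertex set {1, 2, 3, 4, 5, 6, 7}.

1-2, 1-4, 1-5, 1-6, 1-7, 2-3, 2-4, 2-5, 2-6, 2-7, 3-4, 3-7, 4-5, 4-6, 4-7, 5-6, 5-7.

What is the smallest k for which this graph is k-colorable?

5

1, 2, 4, 5, 7 are pairwise adjacent (a clique of size 5), so at least 5 colors are needed.
5 colors suffice: color red → {2}; color blue → {4}; color green → {6, 7}; color yellow → {1, 3}; color purple → {5}. Every edge joins two different colors.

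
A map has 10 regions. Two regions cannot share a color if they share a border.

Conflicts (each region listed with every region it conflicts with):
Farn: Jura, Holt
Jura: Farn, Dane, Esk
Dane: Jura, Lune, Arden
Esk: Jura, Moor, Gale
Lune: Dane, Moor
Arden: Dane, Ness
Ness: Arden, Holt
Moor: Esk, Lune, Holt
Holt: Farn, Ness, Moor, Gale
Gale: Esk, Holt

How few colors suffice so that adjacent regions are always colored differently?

3

The cycle Esk-Jura-Farn-Holt-Gale-Esk has odd length 5, so it cannot be 2-colored; at least 3 colors are needed.
A valid assignment using 3 colors: Farn=3, Jura=2, Dane=1, Esk=1, Lune=3, Arden=3, Ness=2, Moor=2, Holt=1, Gale=2. Every pair that conflicts lands in different colors.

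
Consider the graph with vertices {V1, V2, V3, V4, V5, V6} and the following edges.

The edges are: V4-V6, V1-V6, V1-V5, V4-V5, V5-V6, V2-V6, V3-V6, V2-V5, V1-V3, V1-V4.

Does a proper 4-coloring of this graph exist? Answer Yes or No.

Yes

The chromatic number is 4. V1, V4, V5, V6 are mutually adjacent (a clique of size 4), so at least 4 colors are needed.
One proper 4-coloring: V1=2, V2=2, V3=3, V4=4, V5=3, V6=1.
That is already a proper 4-coloring.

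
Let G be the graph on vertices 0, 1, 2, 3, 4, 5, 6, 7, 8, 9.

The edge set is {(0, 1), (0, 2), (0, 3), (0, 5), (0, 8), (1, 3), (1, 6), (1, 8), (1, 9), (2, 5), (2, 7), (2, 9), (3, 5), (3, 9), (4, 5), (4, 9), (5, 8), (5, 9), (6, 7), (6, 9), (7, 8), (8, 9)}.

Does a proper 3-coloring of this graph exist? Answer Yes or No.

The chromatic number is 3. 4, 5, 9 are mutually adjacent, so at least 3 colors are needed.
3 colors suffice: 0=red, 1=blue, 2=green, 3=green, 4=green, 5=blue, 6=green, 7=red, 8=green, 9=red.
That is already a proper 3-coloring.

Yes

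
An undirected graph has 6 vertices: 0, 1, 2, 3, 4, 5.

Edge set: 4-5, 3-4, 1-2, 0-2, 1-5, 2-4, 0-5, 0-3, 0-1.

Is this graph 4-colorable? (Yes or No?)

Yes

The chromatic number is 3. 0, 1, 5 form a triangle, so at least 3 colors are needed.
A valid assignment using 3 colors: 0=red, 1=blue, 2=green, 3=blue, 4=red, 5=green.
Since 4 ≥ 3, a proper 4-coloring certainly exists.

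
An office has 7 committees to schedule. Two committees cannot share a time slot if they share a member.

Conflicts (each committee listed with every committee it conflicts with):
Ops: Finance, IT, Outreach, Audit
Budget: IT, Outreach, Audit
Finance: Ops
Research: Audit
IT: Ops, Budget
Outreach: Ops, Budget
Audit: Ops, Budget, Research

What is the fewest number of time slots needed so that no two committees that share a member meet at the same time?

Ops and IT conflict, so at least 2 time slots are needed.
2 time slots suffice: time slot 1 → {Ops, Budget, Research}; time slot 2 → {Finance, IT, Outreach, Audit}. Every pair that conflicts lands in different time slots.

2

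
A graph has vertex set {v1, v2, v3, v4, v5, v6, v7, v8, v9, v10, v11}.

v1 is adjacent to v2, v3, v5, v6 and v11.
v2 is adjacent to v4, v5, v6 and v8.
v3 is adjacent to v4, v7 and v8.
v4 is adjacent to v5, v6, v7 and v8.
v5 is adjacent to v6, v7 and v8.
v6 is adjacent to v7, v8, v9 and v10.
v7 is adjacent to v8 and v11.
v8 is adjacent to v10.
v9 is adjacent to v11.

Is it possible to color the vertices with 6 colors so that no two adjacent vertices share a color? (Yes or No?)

Yes

The chromatic number is 5. v4, v5, v6, v7, v8 are pairwise adjacent (a clique of size 5), so at least 5 colors are needed.
5 colors suffice: color 1 → {v3, v6, v11}; color 2 → {v1, v8, v9}; color 3 → {v5, v10}; color 4 → {v2, v7}; color 5 → {v4}.
Since 6 ≥ 5, a proper 6-coloring certainly exists.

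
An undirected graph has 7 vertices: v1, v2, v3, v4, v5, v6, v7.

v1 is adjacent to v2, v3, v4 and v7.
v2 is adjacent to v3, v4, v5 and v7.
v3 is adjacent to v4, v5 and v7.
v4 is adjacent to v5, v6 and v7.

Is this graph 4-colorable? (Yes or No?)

No

v1, v2, v3, v4, v7 are mutually adjacent (a clique of size 5), so at least 5 colors are needed.
So 4 colors are not enough.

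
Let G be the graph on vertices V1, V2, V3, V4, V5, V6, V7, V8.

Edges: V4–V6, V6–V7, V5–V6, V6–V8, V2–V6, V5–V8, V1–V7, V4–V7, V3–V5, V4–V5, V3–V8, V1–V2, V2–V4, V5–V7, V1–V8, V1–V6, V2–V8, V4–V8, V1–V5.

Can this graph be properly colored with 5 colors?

Yes

The chromatic number is 4. V4, V5, V6, V8 form a clique, so at least 4 colors are needed.
4 colors suffice: color red → {V7, V8}; color blue → {V2, V5}; color green → {V3, V6}; color yellow → {V1, V4}.
Since 5 ≥ 4, a proper 5-coloring certainly exists.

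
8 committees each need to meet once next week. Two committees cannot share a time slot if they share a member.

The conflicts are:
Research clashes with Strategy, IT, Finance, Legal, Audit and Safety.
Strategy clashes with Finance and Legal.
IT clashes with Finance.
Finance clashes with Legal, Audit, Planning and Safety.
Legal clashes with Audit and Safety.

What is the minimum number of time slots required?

4

Research, Finance, Legal, Safety all conflict with each other, so at least 4 time slots are needed.
4 time slots suffice: time slot 1 → {Finance}; time slot 2 → {Research, Planning}; time slot 3 → {IT, Legal}; time slot 4 → {Strategy, Audit, Safety}. Every pair that conflicts lands in different time slots.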